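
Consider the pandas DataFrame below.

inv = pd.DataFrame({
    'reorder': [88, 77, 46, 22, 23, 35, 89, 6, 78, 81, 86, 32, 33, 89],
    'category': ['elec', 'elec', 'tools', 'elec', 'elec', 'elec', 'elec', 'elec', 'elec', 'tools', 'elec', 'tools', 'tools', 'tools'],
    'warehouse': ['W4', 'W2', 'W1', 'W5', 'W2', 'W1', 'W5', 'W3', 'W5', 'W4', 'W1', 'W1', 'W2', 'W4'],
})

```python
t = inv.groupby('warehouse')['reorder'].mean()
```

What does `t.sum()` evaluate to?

249.083333333

group by warehouse, mean of reorder:
warehouse
W1    49.750000
W2    44.333333
W3     6.000000
W4    86.000000
W5    63.000000
Name: reorder, dtype: float64
Finally, sum of the resulting series = 249.083333333.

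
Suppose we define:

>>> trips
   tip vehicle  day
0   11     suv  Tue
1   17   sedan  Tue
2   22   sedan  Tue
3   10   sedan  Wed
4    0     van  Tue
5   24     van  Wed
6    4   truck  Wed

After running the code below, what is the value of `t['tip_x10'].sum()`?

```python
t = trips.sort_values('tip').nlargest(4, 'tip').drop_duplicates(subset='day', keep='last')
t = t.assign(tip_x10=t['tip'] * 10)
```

350

sort by tip:
   tip vehicle  day
4    0     van  Tue
6    4   truck  Wed
3   10   sedan  Wed
0   11     suv  Tue
1   17   sedan  Tue
2   22   sedan  Tue
5   24     van  Wed
take 4 rows with largest tip:
   tip vehicle  day
5   24     van  Wed
2   22   sedan  Tue
1   17   sedan  Tue
0   11     suv  Tue
drop duplicate day (keep=last):
   tip vehicle  day
5   24     van  Wed
0   11     suv  Tue
add column tip_x10 = t['tip'] * 10:
   tip vehicle  day  tip_x10
5   24     van  Wed      240
0   11     suv  Tue      110
Taking the sum of column 'tip_x10' gives 350.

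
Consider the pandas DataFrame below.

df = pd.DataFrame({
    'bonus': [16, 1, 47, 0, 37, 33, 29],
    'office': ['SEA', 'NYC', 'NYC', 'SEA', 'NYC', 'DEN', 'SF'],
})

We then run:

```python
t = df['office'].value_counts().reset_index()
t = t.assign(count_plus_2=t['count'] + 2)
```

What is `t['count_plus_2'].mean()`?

value_counts of office:
office
NYC    3
SEA    2
DEN    1
SF     1
Name: count, dtype: int64
reset_index():
  office  count
0    NYC      3
1    SEA      2
2    DEN      1
3     SF      1
add column count_plus_2 = t['count'] + 2:
  office  count  count_plus_2
0    NYC      3             5
1    SEA      2             4
2    DEN      1             3
3     SF      1             3
So mean() = 3.75.

3.75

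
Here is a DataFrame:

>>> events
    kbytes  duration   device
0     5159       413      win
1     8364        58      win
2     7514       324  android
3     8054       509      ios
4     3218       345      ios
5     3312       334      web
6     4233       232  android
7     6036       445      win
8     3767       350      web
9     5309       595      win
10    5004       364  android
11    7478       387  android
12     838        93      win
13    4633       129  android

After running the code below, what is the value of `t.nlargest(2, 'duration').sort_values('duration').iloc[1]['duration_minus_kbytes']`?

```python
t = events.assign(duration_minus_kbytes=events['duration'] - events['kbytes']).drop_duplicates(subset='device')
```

-7545

add column duration_minus_kbytes = events['duration'] - events['kbytes']:
    kbytes  duration   device  duration_minus_kbytes
0     5159       413      win                  -4746
1     8364        58      win                  -8306
2     7514       324  android                  -7190
3     8054       509      ios                  -7545
4     3218       345      ios                  -2873
5     3312       334      web                  -2978
6     4233       232  android                  -4001
7     6036       445      win                  -5591
8     3767       350      web                  -3417
9     5309       595      win                  -4714
10    5004       364  android                  -4640
11    7478       387  android                  -7091
12     838        93      win                   -745
13    4633       129  android                  -4504
drop duplicate device (keep=first):
   kbytes  duration   device  duration_minus_kbytes
0    5159       413      win                  -4746
2    7514       324  android                  -7190
3    8054       509      ios                  -7545
5    3312       334      web                  -2978
take 2 rows with largest duration:
   kbytes  duration device  duration_minus_kbytes
3    8054       509    ios                  -7545
0    5159       413    win                  -4746
sort by duration:
   kbytes  duration device  duration_minus_kbytes
0    5159       413    win                  -4746
3    8054       509    ios                  -7545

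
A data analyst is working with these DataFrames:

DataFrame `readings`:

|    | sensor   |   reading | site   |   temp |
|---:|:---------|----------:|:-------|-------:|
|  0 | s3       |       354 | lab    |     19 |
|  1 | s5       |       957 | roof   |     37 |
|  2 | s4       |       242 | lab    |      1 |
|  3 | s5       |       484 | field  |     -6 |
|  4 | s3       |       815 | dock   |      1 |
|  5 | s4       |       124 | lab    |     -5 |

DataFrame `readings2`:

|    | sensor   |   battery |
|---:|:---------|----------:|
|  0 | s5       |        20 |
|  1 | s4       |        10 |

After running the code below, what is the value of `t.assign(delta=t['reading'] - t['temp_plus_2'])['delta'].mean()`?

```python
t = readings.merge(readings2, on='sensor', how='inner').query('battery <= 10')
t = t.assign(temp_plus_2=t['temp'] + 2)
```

183.0

merge on 'sensor' (how='inner') → 4 rows:
  sensor  reading   site  temp  battery
0     s5      957   roof    37       20
1     s4      242    lab     1       10
2     s5      484  field    -6       20
3     s4      124    lab    -5       10
filter rows where battery <= 10:
  sensor  reading site  temp  battery
1     s4      242  lab     1       10
3     s4      124  lab    -5       10
add column temp_plus_2 = t['temp'] + 2:
  sensor  reading site  temp  battery  temp_plus_2
1     s4      242  lab     1       10            3
3     s4      124  lab    -5       10           -3
add column delta = t['reading'] - t['temp_plus_2']:
  sensor  reading site  temp  battery  temp_plus_2  delta
1     s4      242  lab     1       10            3    239
3     s4      124  lab    -5       10           -3    127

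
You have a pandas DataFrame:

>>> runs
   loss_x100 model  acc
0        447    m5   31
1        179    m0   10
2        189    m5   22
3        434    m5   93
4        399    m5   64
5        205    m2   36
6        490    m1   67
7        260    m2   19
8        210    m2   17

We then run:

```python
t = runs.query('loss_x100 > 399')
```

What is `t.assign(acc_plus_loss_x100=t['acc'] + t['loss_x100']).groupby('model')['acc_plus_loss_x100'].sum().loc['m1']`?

557

filter rows where loss_x100 > 399:
   loss_x100 model  acc
0        447    m5   31
3        434    m5   93
6        490    m1   67
add column acc_plus_loss_x100 = t['acc'] + t['loss_x100']:
   loss_x100 model  acc  acc_plus_loss_x100
0        447    m5   31                 478
3        434    m5   93                 527
6        490    m1   67                 557
group by model, sum of acc_plus_loss_x100:
model
m1     557
m5    1005
Name: acc_plus_loss_x100, dtype: int64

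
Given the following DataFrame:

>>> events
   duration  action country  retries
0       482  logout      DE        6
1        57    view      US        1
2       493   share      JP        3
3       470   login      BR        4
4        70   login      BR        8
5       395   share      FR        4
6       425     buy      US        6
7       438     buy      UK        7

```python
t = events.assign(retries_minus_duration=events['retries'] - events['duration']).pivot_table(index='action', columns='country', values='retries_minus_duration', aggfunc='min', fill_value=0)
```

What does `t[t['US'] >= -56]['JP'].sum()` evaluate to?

add column retries_minus_duration = events['retries'] - events['duration']:
   duration  action country  retries  retries_minus_duration
0       482  logout      DE        6                    -476
1        57    view      US        1                     -56
2       493   share      JP        3                    -490
3       470   login      BR        4                    -466
4        70   login      BR        8                     -62
5       395   share      FR        4                    -391
6       425     buy      US        6                    -419
7       438     buy      UK        7                    -431
pivot: rows=action, cols=country, min(retries_minus_duration):
country   BR   DE   FR   JP   UK   US
action                               
buy        0    0    0    0 -431 -419
login   -466    0    0    0    0    0
logout     0 -476    0    0    0    0
share      0    0 -391 -490    0    0
view       0    0    0    0    0  -56
filter rows where US >= -56:
country   BR   DE   FR   JP  UK  US
action                             
login   -466    0    0    0   0   0
logout     0 -476    0    0   0   0
share      0    0 -391 -490   0   0
view       0    0    0    0   0 -56
Then the sum of column 'JP': -490

-490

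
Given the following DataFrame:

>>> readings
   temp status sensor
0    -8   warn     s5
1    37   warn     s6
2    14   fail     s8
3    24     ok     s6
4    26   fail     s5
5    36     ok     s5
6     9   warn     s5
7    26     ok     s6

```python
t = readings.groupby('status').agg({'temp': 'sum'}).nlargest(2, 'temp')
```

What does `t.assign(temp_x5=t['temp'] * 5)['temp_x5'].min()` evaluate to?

200

group by status, sum of temp:
        temp
status      
fail      40
ok        86
warn      38
take 2 rows with largest temp:
        temp
status      
ok        86
fail      40
add column temp_x5 = t['temp'] * 5:
        temp  temp_x5
status               
ok        86      430
fail      40      200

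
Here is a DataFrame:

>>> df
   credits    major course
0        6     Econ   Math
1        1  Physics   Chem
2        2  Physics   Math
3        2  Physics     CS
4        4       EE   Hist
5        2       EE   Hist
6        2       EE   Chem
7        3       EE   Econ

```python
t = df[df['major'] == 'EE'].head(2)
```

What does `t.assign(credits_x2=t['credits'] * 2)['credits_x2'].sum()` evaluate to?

12

filter rows where major == 'EE':
   credits major course
4        4    EE   Hist
5        2    EE   Hist
6        2    EE   Chem
7        3    EE   Econ
take first 2 rows:
   credits major course
4        4    EE   Hist
5        2    EE   Hist
add column credits_x2 = t['credits'] * 2:
   credits major course  credits_x2
4        4    EE   Hist           8
5        2    EE   Hist           4
sum of column 'credits_x2' → 12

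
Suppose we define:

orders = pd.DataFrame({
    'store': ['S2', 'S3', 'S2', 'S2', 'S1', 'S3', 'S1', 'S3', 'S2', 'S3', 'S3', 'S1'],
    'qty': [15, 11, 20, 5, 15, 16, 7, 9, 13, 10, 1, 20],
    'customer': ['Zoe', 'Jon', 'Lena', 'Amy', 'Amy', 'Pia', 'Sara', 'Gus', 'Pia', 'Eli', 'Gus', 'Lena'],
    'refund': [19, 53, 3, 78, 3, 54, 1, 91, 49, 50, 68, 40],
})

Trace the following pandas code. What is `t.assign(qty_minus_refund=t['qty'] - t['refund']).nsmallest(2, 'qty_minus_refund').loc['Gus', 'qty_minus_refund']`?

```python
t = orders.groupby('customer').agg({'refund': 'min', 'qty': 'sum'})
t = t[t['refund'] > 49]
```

-58

group by customer: min(refund), sum(qty):
          refund  qty
customer             
Amy            3   20
Eli           50   10
Gus           68   10
Jon           53   11
Lena           3   40
Pia           49   29
Sara           1    7
Zoe           19   15
filter rows where refund > 49:
          refund  qty
customer             
Eli           50   10
Gus           68   10
Jon           53   11
add column qty_minus_refund = t['qty'] - t['refund']:
          refund  qty  qty_minus_refund
customer                               
Eli           50   10               -40
Gus           68   10               -58
Jon           53   11               -42
take 2 rows with smallest qty_minus_refund:
          refund  qty  qty_minus_refund
customer                               
Gus           68   10               -58
Jon           53   11               -42
The value at row 'Gus', column 'qty_minus_refund' is -58.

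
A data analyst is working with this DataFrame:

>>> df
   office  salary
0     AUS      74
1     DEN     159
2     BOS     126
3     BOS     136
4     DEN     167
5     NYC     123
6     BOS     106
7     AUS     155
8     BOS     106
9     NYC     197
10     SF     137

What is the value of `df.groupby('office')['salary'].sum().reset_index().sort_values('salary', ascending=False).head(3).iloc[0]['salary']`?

group by office, sum of salary:
office
AUS    229
BOS    474
DEN    326
NYC    320
SF     137
Name: salary, dtype: int64
reset_index():
  office  salary
0    AUS     229
1    BOS     474
2    DEN     326
3    NYC     320
4     SF     137
sort by salary descending:
  office  salary
1    BOS     474
2    DEN     326
3    NYC     320
0    AUS     229
4     SF     137
take first 3 rows:
  office  salary
1    BOS     474
2    DEN     326
3    NYC     320
The value at position 0, column 'salary' is 474.

474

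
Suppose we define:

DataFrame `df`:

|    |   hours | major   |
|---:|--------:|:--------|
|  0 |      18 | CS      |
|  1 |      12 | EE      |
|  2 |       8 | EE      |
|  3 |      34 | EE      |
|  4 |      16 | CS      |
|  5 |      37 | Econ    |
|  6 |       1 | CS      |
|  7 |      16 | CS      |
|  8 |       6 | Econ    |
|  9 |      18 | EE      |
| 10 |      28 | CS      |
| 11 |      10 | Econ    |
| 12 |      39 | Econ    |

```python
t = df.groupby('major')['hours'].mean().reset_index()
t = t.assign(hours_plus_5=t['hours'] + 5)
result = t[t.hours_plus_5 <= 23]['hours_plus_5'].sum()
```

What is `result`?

group by major, mean of hours:
major
CS      15.8
EE      18.0
Econ    23.0
Name: hours, dtype: float64
reset_index():
  major  hours
0    CS   15.8
1    EE   18.0
2  Econ   23.0
add column hours_plus_5 = t['hours'] + 5:
  major  hours  hours_plus_5
0    CS   15.8          20.8
1    EE   18.0          23.0
2  Econ   23.0          28.0
filter rows where hours_plus_5 <= 23:
  major  hours  hours_plus_5
0    CS   15.8          20.8
1    EE   18.0          23.0
Reading off the sum of column 'hours_plus_5', we get 43.8.

43.8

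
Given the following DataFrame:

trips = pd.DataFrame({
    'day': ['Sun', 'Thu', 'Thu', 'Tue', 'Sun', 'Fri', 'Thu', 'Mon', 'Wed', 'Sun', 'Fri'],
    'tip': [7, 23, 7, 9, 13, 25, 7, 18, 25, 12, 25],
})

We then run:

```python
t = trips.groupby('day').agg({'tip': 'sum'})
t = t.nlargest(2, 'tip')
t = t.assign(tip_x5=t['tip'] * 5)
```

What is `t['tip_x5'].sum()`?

group by day, sum of tip:
     tip
day     
Fri   50
Mon   18
Sun   32
Thu   37
Tue    9
Wed   25
take 2 rows with largest tip:
     tip
day     
Fri   50
Thu   37
add column tip_x5 = t['tip'] * 5:
     tip  tip_x5
day             
Fri   50     250
Thu   37     185

435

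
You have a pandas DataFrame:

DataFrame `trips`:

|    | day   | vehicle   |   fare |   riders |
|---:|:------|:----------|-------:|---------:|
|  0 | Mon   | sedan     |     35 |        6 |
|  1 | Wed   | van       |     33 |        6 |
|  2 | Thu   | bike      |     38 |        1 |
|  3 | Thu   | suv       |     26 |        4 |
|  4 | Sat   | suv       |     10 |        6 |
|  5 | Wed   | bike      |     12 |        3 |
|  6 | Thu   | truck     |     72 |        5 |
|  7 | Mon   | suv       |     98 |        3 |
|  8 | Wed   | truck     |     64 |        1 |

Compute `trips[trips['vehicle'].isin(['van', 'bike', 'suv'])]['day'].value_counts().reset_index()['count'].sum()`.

filter rows where vehicle in ['van', 'bike', 'suv']:
   day vehicle  fare  riders
1  Wed     van    33       6
2  Thu    bike    38       1
3  Thu     suv    26       4
4  Sat     suv    10       6
5  Wed    bike    12       3
7  Mon     suv    98       3
value_counts of day:
day
Wed    2
Thu    2
Sat    1
Mon    1
Name: count, dtype: int64
reset_index():
   day  count
0  Wed      2
1  Thu      2
2  Sat      1
3  Mon      1
Reading off the sum of column 'count', we get 6.

6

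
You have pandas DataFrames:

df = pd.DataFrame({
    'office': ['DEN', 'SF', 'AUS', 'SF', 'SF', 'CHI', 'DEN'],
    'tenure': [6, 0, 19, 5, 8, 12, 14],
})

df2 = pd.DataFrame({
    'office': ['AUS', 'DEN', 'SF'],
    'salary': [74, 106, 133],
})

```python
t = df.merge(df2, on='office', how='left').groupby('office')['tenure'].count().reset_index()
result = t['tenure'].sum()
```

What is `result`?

7

merge on 'office' (how='left') → 7 rows:
  office  tenure  salary
0    DEN       6   106.0
1     SF       0   133.0
2    AUS      19    74.0
3     SF       5   133.0
4     SF       8   133.0
5    CHI      12     NaN
6    DEN      14   106.0
group by office, count of tenure:
office
AUS    1
CHI    1
DEN    2
SF     3
Name: tenure, dtype: int64
reset_index():
  office  tenure
0    AUS       1
1    CHI       1
2    DEN       2
3     SF       3
Then the sum of column 'tenure': 7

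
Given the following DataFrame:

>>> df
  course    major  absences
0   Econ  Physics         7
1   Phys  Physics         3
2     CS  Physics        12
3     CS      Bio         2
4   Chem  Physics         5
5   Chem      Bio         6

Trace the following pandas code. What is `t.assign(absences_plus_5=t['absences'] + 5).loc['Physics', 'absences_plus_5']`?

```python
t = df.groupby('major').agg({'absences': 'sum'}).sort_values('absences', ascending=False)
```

32

group by major, sum of absences:
         absences
major            
Bio             8
Physics        27
sort by absences descending:
         absences
major            
Physics        27
Bio             8
add column absences_plus_5 = t['absences'] + 5:
         absences  absences_plus_5
major                             
Physics        27               32
Bio             8               13
Hence 32.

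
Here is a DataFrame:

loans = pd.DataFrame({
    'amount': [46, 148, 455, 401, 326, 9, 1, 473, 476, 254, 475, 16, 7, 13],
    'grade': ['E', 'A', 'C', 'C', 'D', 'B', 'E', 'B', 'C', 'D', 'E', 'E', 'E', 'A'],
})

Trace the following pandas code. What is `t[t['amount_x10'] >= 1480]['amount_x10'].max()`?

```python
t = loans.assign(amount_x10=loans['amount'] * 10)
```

add column amount_x10 = loans['amount'] * 10:
    amount grade  amount_x10
0       46     E         460
1      148     A        1480
2      455     C        4550
3      401     C        4010
4      326     D        3260
5        9     B          90
6        1     E          10
7      473     B        4730
8      476     C        4760
9      254     D        2540
10     475     E        4750
11      16     E         160
12       7     E          70
13      13     A         130
filter rows where amount_x10 >= 1480:
    amount grade  amount_x10
1      148     A        1480
2      455     C        4550
3      401     C        4010
4      326     D        3260
7      473     B        4730
8      476     C        4760
9      254     D        2540
10     475     E        4750
Taking the max of column 'amount_x10' gives 4760.

4760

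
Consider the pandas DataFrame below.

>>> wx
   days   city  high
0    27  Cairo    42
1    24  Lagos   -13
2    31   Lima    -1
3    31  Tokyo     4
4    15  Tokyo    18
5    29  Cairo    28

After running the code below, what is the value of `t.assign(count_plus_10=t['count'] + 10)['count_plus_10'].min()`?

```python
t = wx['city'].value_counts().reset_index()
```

11

value_counts of city:
city
Cairo    2
Tokyo    2
Lagos    1
Lima     1
Name: count, dtype: int64
reset_index():
    city  count
0  Cairo      2
1  Tokyo      2
2  Lagos      1
3   Lima      1
add column count_plus_10 = t['count'] + 10:
    city  count  count_plus_10
0  Cairo      2             12
1  Tokyo      2             12
2  Lagos      1             11
3   Lima      1             11
Reading off the min of column 'count_plus_10', we get 11.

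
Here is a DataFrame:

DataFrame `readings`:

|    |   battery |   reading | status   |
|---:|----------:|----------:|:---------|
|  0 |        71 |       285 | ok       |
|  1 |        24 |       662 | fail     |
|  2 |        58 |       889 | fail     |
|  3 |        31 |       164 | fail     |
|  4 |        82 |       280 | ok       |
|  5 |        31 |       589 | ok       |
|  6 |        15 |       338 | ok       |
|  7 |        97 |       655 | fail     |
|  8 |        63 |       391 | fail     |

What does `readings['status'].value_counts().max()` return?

value_counts of status:
status
fail    5
ok      4
Name: count, dtype: int64
Hence 5.

5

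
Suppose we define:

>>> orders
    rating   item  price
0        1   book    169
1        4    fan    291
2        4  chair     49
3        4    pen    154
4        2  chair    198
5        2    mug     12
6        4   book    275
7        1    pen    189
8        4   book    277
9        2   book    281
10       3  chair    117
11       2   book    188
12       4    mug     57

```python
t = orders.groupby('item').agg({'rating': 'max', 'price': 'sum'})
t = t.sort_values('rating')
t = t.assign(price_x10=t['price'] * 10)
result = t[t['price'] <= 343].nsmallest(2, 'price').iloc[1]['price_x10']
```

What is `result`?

2910

group by item: max(rating), sum(price):
       rating  price
item                
book        4   1190
chair       4    364
fan         4    291
mug         4     69
pen         4    343
sort by rating:
       rating  price
item                
book        4   1190
chair       4    364
fan         4    291
mug         4     69
pen         4    343
add column price_x10 = t['price'] * 10:
       rating  price  price_x10
item                           
book        4   1190      11900
chair       4    364       3640
fan         4    291       2910
mug         4     69        690
pen         4    343       3430
filter rows where price <= 343:
      rating  price  price_x10
item                          
fan        4    291       2910
mug        4     69        690
pen        4    343       3430
take 2 rows with smallest price:
      rating  price  price_x10
item                          
mug        4     69        690
fan        4    291       2910
Taking the value at position 1, column 'price_x10' gives 2910.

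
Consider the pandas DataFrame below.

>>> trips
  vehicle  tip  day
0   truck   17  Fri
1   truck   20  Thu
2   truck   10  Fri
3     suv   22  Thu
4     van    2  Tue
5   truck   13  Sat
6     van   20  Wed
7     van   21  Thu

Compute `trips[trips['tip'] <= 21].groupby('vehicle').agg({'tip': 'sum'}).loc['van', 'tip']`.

filter rows where tip <= 21:
  vehicle  tip  day
0   truck   17  Fri
1   truck   20  Thu
2   truck   10  Fri
4     van    2  Tue
5   truck   13  Sat
6     van   20  Wed
7     van   21  Thu
group by vehicle, sum of tip:
         tip
vehicle     
truck     60
van       43

43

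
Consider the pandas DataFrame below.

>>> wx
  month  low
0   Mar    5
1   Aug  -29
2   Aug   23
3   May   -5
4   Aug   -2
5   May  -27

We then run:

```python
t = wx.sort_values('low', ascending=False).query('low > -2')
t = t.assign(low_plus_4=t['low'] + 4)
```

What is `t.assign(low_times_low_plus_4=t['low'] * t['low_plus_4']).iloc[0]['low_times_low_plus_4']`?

sort by low descending:
  month  low
2   Aug   23
0   Mar    5
4   Aug   -2
3   May   -5
5   May  -27
1   Aug  -29
filter rows where low > -2:
  month  low
2   Aug   23
0   Mar    5
add column low_plus_4 = t['low'] + 4:
  month  low  low_plus_4
2   Aug   23          27
0   Mar    5           9
add column low_times_low_plus_4 = t['low'] * t['low_plus_4']:
  month  low  low_plus_4  low_times_low_plus_4
2   Aug   23          27                   621
0   Mar    5           9                    45

621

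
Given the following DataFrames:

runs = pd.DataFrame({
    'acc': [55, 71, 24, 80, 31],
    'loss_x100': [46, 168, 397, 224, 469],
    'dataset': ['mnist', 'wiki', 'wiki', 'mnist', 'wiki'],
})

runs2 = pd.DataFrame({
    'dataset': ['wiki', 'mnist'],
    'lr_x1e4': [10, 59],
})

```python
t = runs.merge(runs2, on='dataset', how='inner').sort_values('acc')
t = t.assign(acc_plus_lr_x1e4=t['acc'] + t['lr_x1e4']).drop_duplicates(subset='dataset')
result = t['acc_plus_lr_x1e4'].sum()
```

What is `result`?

148

merge on 'dataset' (how='inner') → 5 rows:
   acc  loss_x100 dataset  lr_x1e4
0   55         46   mnist       59
1   71        168    wiki       10
2   24        397    wiki       10
3   80        224   mnist       59
4   31        469    wiki       10
sort by acc:
   acc  loss_x100 dataset  lr_x1e4
2   24        397    wiki       10
4   31        469    wiki       10
0   55         46   mnist       59
1   71        168    wiki       10
3   80        224   mnist       59
add column acc_plus_lr_x1e4 = t['acc'] + t['lr_x1e4']:
   acc  loss_x100 dataset  lr_x1e4  acc_plus_lr_x1e4
2   24        397    wiki       10                34
4   31        469    wiki       10                41
0   55         46   mnist       59               114
1   71        168    wiki       10                81
3   80        224   mnist       59               139
drop duplicate dataset (keep=first):
   acc  loss_x100 dataset  lr_x1e4  acc_plus_lr_x1e4
2   24        397    wiki       10                34
0   55         46   mnist       59               114
sum of column 'acc_plus_lr_x1e4' → 148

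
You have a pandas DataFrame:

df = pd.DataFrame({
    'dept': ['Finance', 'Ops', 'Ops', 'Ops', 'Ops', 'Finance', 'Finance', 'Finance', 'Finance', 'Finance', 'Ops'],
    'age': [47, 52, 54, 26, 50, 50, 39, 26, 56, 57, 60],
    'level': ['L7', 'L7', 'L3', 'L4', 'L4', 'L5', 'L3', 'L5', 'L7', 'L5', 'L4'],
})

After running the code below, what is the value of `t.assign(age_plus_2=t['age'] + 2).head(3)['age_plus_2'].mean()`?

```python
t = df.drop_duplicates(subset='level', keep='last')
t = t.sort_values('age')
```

drop duplicate level (keep=last):
       dept  age level
6   Finance   39    L3
8   Finance   56    L7
9   Finance   57    L5
10      Ops   60    L4
sort by age:
       dept  age level
6   Finance   39    L3
8   Finance   56    L7
9   Finance   57    L5
10      Ops   60    L4
add column age_plus_2 = t['age'] + 2:
       dept  age level  age_plus_2
6   Finance   39    L3          41
8   Finance   56    L7          58
9   Finance   57    L5          59
10      Ops   60    L4          62
take first 3 rows:
      dept  age level  age_plus_2
6  Finance   39    L3          41
8  Finance   56    L7          58
9  Finance   57    L5          59

52.6666666667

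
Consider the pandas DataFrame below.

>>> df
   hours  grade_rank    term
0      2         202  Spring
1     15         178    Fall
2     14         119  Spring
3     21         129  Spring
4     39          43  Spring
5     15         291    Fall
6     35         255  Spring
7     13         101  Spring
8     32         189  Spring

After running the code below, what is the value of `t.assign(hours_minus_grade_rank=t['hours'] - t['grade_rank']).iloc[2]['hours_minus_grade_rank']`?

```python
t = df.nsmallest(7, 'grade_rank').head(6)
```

-105

take 7 rows with smallest grade_rank:
   hours  grade_rank    term
4     39          43  Spring
7     13         101  Spring
2     14         119  Spring
3     21         129  Spring
1     15         178    Fall
8     32         189  Spring
0      2         202  Spring
take first 6 rows:
   hours  grade_rank    term
4     39          43  Spring
7     13         101  Spring
2     14         119  Spring
3     21         129  Spring
1     15         178    Fall
8     32         189  Spring
add column hours_minus_grade_rank = t['hours'] - t['grade_rank']:
   hours  grade_rank    term  hours_minus_grade_rank
4     39          43  Spring                      -4
7     13         101  Spring                     -88
2     14         119  Spring                    -105
3     21         129  Spring                    -108
1     15         178    Fall                    -163
8     32         189  Spring                    -157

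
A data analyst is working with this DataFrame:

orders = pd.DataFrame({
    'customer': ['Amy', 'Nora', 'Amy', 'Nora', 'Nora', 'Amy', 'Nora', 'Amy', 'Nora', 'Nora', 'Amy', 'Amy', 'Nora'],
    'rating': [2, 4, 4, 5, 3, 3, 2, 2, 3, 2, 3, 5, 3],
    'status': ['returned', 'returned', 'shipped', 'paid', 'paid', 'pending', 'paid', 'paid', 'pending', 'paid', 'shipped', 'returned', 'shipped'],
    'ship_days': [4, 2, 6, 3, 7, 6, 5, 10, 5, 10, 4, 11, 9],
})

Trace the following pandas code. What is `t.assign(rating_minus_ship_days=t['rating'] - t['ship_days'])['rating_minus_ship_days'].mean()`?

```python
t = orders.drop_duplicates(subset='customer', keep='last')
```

-6.0

drop duplicate customer (keep=last):
   customer  rating    status  ship_days
11      Amy       5  returned         11
12     Nora       3   shipped          9
add column rating_minus_ship_days = t['rating'] - t['ship_days']:
   customer  rating    status  ship_days  rating_minus_ship_days
11      Amy       5  returned         11                      -6
12     Nora       3   shipped          9                      -6
Reading off the mean of column 'rating_minus_ship_days', we get -6.0.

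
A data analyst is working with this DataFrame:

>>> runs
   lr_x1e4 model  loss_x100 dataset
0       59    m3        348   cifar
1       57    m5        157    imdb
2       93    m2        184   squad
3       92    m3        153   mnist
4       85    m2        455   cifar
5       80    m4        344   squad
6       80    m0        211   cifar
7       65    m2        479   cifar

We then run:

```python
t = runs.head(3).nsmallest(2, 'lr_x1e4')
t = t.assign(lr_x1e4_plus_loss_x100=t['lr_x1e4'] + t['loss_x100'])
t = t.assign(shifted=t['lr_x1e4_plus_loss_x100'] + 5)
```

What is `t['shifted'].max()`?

412

take first 3 rows:
   lr_x1e4 model  loss_x100 dataset
0       59    m3        348   cifar
1       57    m5        157    imdb
2       93    m2        184   squad
take 2 rows with smallest lr_x1e4:
   lr_x1e4 model  loss_x100 dataset
1       57    m5        157    imdb
0       59    m3        348   cifar
add column lr_x1e4_plus_loss_x100 = t['lr_x1e4'] + t['loss_x100']:
   lr_x1e4 model  loss_x100 dataset  lr_x1e4_plus_loss_x100
1       57    m5        157    imdb                     214
0       59    m3        348   cifar                     407
add column shifted = t['lr_x1e4_plus_loss_x100'] + 5:
   lr_x1e4 model  loss_x100 dataset  lr_x1e4_plus_loss_x100  shifted
1       57    m5        157    imdb                     214      219
0       59    m3        348   cifar                     407      412
Finally, max of column 'shifted' = 412.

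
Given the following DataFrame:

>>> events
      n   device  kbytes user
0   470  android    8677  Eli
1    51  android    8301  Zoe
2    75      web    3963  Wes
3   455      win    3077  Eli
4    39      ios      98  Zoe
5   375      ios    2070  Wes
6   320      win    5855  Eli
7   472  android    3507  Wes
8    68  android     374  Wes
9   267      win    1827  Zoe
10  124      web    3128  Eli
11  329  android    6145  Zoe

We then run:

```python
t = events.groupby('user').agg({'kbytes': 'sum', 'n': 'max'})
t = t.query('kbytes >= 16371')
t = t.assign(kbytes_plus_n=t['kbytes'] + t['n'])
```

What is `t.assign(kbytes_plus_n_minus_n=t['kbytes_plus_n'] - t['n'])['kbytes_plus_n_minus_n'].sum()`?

37108

group by user: sum(kbytes), max(n):
      kbytes    n
user             
Eli    20737  470
Wes     9914  472
Zoe    16371  329
filter rows where kbytes >= 16371:
      kbytes    n
user             
Eli    20737  470
Zoe    16371  329
add column kbytes_plus_n = t['kbytes'] + t['n']:
      kbytes    n  kbytes_plus_n
user                            
Eli    20737  470          21207
Zoe    16371  329          16700
add column kbytes_plus_n_minus_n = t['kbytes_plus_n'] - t['n']:
      kbytes    n  kbytes_plus_n  kbytes_plus_n_minus_n
user                                                   
Eli    20737  470          21207                  20737
Zoe    16371  329          16700                  16371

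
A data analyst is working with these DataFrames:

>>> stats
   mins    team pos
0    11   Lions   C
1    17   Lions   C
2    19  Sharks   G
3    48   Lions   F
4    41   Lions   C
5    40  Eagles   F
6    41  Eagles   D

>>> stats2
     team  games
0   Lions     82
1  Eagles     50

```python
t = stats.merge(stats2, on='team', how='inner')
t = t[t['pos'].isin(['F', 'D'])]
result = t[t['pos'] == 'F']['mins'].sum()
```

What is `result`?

88

merge on 'team' (how='inner') → 6 rows:
   mins    team pos  games
0    11   Lions   C     82
1    17   Lions   C     82
2    48   Lions   F     82
3    41   Lions   C     82
4    40  Eagles   F     50
5    41  Eagles   D     50
filter rows where pos in ['F', 'D']:
   mins    team pos  games
2    48   Lions   F     82
4    40  Eagles   F     50
5    41  Eagles   D     50
filter rows where pos == 'F':
   mins    team pos  games
2    48   Lions   F     82
4    40  Eagles   F     50
Finally, sum of column 'mins' = 88.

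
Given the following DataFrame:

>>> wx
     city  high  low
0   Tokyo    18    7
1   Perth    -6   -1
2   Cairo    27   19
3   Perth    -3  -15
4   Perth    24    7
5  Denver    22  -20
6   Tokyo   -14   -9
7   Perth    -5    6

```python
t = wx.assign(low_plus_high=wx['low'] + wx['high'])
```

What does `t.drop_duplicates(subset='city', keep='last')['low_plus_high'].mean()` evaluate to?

add column low_plus_high = wx['low'] + wx['high']:
     city  high  low  low_plus_high
0   Tokyo    18    7             25
1   Perth    -6   -1             -7
2   Cairo    27   19             46
3   Perth    -3  -15            -18
4   Perth    24    7             31
5  Denver    22  -20              2
6   Tokyo   -14   -9            -23
7   Perth    -5    6              1
drop duplicate city (keep=last):
     city  high  low  low_plus_high
2   Cairo    27   19             46
5  Denver    22  -20              2
6   Tokyo   -14   -9            -23
7   Perth    -5    6              1

6.5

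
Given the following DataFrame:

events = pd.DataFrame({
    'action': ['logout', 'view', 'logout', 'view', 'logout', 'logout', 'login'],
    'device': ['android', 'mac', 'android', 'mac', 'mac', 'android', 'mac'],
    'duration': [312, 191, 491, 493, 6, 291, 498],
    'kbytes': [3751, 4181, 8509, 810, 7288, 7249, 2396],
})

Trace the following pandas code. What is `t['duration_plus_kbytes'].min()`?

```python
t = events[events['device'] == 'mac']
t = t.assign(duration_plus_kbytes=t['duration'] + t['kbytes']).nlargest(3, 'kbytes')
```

2894

filter rows where device == 'mac':
   action device  duration  kbytes
1    view    mac       191    4181
3    view    mac       493     810
4  logout    mac         6    7288
6   login    mac       498    2396
add column duration_plus_kbytes = t['duration'] + t['kbytes']:
   action device  duration  kbytes  duration_plus_kbytes
1    view    mac       191    4181                  4372
3    view    mac       493     810                  1303
4  logout    mac         6    7288                  7294
6   login    mac       498    2396                  2894
take 3 rows with largest kbytes:
   action device  duration  kbytes  duration_plus_kbytes
4  logout    mac         6    7288                  7294
1    view    mac       191    4181                  4372
6   login    mac       498    2396                  2894
min of column 'duration_plus_kbytes' → 2894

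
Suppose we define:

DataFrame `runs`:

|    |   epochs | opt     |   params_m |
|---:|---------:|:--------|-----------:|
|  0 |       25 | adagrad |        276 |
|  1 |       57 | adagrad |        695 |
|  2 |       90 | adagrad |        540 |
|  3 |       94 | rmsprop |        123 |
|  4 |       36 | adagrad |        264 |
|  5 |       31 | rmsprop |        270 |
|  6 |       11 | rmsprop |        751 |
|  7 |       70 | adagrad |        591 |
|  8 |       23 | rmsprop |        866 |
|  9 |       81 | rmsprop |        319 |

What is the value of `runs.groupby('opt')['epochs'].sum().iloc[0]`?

278

group by opt, sum of epochs:
opt
adagrad    278
rmsprop    240
Name: epochs, dtype: int64
Then the value at position 0: 278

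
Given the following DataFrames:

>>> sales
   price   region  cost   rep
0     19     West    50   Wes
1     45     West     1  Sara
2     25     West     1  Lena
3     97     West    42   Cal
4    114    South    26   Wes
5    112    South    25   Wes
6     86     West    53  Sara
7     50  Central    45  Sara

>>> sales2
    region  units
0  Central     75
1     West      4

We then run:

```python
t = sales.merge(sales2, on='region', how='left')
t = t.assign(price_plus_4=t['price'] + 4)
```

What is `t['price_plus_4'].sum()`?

580

merge on 'region' (how='left') → 8 rows:
   price   region  cost   rep  units
0     19     West    50   Wes    4.0
1     45     West     1  Sara    4.0
2     25     West     1  Lena    4.0
3     97     West    42   Cal    4.0
4    114    South    26   Wes    NaN
5    112    South    25   Wes    NaN
6     86     West    53  Sara    4.0
7     50  Central    45  Sara   75.0
add column price_plus_4 = t['price'] + 4:
   price   region  cost   rep  units  price_plus_4
0     19     West    50   Wes    4.0            23
1     45     West     1  Sara    4.0            49
2     25     West     1  Lena    4.0            29
3     97     West    42   Cal    4.0           101
4    114    South    26   Wes    NaN           118
5    112    South    25   Wes    NaN           116
6     86     West    53  Sara    4.0            90
7     50  Central    45  Sara   75.0            54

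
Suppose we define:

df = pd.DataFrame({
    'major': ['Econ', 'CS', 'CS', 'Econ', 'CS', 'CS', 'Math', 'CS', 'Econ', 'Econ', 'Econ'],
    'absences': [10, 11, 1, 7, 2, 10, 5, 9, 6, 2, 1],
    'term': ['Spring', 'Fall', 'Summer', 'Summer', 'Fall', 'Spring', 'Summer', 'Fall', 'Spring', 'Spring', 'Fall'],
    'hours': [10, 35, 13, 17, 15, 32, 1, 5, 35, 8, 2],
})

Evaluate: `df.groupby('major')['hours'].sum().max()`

100

group by major, sum of hours:
major
CS      100
Econ     72
Math      1
Name: hours, dtype: int64
max of the resulting series → 100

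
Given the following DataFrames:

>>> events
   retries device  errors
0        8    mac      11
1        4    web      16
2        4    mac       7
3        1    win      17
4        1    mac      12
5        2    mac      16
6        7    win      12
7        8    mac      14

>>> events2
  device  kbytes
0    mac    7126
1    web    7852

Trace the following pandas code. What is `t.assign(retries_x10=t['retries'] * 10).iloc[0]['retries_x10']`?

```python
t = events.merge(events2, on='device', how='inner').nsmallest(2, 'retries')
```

merge on 'device' (how='inner') → 6 rows:
   retries device  errors  kbytes
0        8    mac      11    7126
1        4    web      16    7852
2        4    mac       7    7126
3        1    mac      12    7126
4        2    mac      16    7126
5        8    mac      14    7126
take 2 rows with smallest retries:
   retries device  errors  kbytes
3        1    mac      12    7126
4        2    mac      16    7126
add column retries_x10 = t['retries'] * 10:
   retries device  errors  kbytes  retries_x10
3        1    mac      12    7126           10
4        2    mac      16    7126           20
The value at position 0, column 'retries_x10' is 10.

10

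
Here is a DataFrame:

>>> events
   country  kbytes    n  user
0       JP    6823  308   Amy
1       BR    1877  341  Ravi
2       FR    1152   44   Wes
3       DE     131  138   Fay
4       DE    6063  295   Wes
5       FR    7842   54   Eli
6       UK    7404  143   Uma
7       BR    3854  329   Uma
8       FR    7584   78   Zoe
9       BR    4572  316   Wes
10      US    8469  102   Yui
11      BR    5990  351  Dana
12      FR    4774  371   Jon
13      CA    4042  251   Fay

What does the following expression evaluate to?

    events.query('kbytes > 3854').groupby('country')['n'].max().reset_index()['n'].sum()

filter rows where kbytes > 3854:
   country  kbytes    n  user
0       JP    6823  308   Amy
4       DE    6063  295   Wes
5       FR    7842   54   Eli
6       UK    7404  143   Uma
8       FR    7584   78   Zoe
9       BR    4572  316   Wes
10      US    8469  102   Yui
11      BR    5990  351  Dana
12      FR    4774  371   Jon
13      CA    4042  251   Fay
group by country, max of n:
country
BR    351
CA    251
DE    295
FR    371
JP    308
UK    143
US    102
Name: n, dtype: int64
reset_index():
  country    n
0      BR  351
1      CA  251
2      DE  295
3      FR  371
4      JP  308
5      UK  143
6      US  102

1821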